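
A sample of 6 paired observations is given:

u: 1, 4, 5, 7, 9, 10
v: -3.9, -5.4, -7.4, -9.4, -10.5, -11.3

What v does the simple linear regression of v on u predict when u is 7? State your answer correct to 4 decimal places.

-8.8476

n = 6, Σx = 36, Σy = -47.9, Σxy = -335.8, Σx² = 272
Sxx = Σx² − (Σx)²/n = 272 − 216 = 56
Sxy = Σxy − (Σx)(Σy)/n = -335.8 − (-287.4) = -48.4
b = Sxy/Sxx = -48.4/56 = -0.864286
a = ȳ − b·x̄ = -7.983333 − (-0.864286)·6 = -2.797619
ŷ(7) = a + b·7 = -2.797619 + (-0.864286)·7 = -8.847619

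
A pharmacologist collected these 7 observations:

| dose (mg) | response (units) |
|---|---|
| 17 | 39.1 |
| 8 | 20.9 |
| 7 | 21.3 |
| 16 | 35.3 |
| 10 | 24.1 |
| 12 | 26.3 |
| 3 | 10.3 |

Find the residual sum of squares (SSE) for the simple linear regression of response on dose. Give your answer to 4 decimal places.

13.3084

n = 7, Σx = 73, Σy = 177.3, Σxy = 2133.3, Σx² = 911, Σy² = 5043.99
Sxx = Σx² − (Σx)²/n = 911 − 761.285714 = 149.714286
Sxy = Σxy − (Σx)(Σy)/n = 2133.3 − 1848.985714 = 284.314286
Syy = Σy² − (Σy)²/n = 5043.99 − 4490.755714 = 553.234286
b = Sxy/Sxx = 284.314286/149.714286 = 1.899046
SSE = Syy − b·Sxy = 553.234286 − 1.899046·284.314286 = 13.308435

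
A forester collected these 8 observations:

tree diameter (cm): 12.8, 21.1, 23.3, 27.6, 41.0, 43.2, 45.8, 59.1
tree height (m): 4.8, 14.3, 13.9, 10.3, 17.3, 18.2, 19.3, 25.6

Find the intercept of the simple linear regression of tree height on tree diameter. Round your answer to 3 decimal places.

n = 8, Σx = 273.9, Σy = 123.7, Σxy = 4863.76, Σx² = 11051.39
Sxx = Σx² − (Σx)²/n = 11051.39 − 9377.65125 = 1673.73875
Sxy = Σxy − (Σx)(Σy)/n = 4863.76 − 4235.17875 = 628.58125
b = Sxy/Sxx = 628.58125/1673.73875 = 0.375555
a = ȳ − b·x̄ = 15.4625 − 0.375555·34.2375 = 2.604430

2.604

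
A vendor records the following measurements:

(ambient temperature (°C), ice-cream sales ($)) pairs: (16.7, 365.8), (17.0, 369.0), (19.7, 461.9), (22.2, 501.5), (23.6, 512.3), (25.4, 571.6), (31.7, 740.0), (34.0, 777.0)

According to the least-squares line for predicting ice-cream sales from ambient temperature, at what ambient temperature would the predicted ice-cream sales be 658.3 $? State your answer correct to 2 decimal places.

n = 8, Σx = 190.3, Σy = 4299.1, Σxy = 109099.51, Σx² = 4811.83
Sxx = Σx² − (Σx)²/n = 4811.83 − 4526.76125 = 285.06875
Sxy = Σxy − (Σx)(Σy)/n = 109099.51 − 102264.84125 = 6834.66875
b = Sxy/Sxx = 6834.66875/285.06875 = 23.975510
a = ȳ − b·x̄ = 537.3875 − 23.975510·23.7875 = -32.929951
Set a + b·x = 658.3: x = (658.3 − (-32.929951)) / 23.975510 = 28.830667

28.83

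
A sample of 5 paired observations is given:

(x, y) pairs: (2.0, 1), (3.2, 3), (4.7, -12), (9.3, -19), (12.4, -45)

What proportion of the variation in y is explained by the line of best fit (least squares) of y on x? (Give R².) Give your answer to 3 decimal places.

0.911

n = 5, Σx = 31.6, Σy = -72, Σxy = -779.5, Σx² = 276.58, Σy² = 2540
Sxx = Σx² − (Σx)²/n = 276.58 − 199.712 = 76.868
Sxy = Σxy − (Σx)(Σy)/n = -779.5 − (-455.04) = -324.46
Syy = Σy² − (Σy)²/n = 2540 − 1036.8 = 1503.2
R² = Sxy²/(Sxx·Syy) = (-324.46)²/(76.868·1503.2) = 0.911087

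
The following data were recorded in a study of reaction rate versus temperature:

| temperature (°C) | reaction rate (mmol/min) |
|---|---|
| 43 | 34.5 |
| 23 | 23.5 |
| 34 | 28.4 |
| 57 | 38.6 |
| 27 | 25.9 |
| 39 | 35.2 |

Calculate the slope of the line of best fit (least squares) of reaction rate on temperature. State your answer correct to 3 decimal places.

0.463

n = 6, Σx = 223, Σy = 186.1, Σxy = 7261.9, Σx² = 9033
Sxx = Σx² − (Σx)²/n = 9033 − 8288.166667 = 744.833333
Sxy = Σxy − (Σx)(Σy)/n = 7261.9 − 6916.716667 = 345.183333
b = Sxy/Sxx = 345.183333/744.833333 = 0.463437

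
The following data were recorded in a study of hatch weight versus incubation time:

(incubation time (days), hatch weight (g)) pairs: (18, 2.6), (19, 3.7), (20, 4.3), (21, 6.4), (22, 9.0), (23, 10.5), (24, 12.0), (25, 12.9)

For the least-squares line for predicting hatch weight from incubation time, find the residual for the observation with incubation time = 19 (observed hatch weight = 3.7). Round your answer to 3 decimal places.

0.037

n = 8, Σx = 172, Σy = 61.4, Σxy = 1387.5, Σx² = 3740
Sxx = Σx² − (Σx)²/n = 3740 − 3698 = 42
Sxy = Σxy − (Σx)(Σy)/n = 1387.5 − 1320.1 = 67.4
b = Sxy/Sxx = 67.4/42 = 1.604762
a = ȳ − b·x̄ = 7.675 − 1.604762·21.5 = -26.827381
ŷ(19) = -26.827381 + 1.604762·19 = 3.663095
residual = y − ŷ = 3.7 − 3.663095 = 0.036905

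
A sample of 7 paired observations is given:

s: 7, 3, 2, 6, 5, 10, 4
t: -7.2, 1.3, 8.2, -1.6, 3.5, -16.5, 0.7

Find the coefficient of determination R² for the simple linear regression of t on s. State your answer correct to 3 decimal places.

0.897

n = 7, Σx = 37, Σy = -11.6, Σxy = -184.4, Σx² = 239, Σy² = 408.32
Sxx = Σx² − (Σx)²/n = 239 − 195.571429 = 43.428571
Sxy = Σxy − (Σx)(Σy)/n = -184.4 − (-61.314286) = -123.085714
Syy = Σy² − (Σy)²/n = 408.32 − 19.222857 = 389.097143
R² = Sxy²/(Sxx·Syy) = (-123.085714)²/(43.428571·389.097143) = 0.896565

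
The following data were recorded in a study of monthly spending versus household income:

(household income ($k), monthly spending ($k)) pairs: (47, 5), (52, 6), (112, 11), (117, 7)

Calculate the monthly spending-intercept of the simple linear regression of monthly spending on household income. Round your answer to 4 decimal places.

n = 4, Σx = 328, Σy = 29, Σxy = 2598, Σx² = 31146
Sxx = Σx² − (Σx)²/n = 31146 − 26896 = 4250
Sxy = Σxy − (Σx)(Σy)/n = 2598 − 2378 = 220
b = Sxy/Sxx = 220/4250 = 0.051765
a = ȳ − b·x̄ = 7.25 − 0.051765·82 = 3.005294

3.0053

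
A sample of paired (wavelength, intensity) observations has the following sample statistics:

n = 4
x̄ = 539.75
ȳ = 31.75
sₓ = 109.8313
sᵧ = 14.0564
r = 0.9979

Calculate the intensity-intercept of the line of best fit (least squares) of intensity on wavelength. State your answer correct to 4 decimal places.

b = r · sᵧ/sₓ = 0.9979 · 14.0564/109.8313 = 0.127713
a = ȳ − b·x̄ = 31.75 − 0.127713·539.75 = -37.183076

-37.1831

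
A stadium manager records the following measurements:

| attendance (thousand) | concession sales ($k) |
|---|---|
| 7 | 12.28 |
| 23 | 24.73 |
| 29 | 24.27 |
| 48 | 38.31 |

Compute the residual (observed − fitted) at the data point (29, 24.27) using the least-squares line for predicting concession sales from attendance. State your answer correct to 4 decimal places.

-2.0219

n = 4, Σx = 107, Σy = 99.59, Σxy = 3197.46, Σx² = 3723
Sxx = Σx² − (Σx)²/n = 3723 − 2862.25 = 860.75
Sxy = Σxy − (Σx)(Σy)/n = 3197.46 − 2664.0325 = 533.4275
b = Sxy/Sxx = 533.4275/860.75 = 0.619724
a = ȳ − b·x̄ = 24.8975 − 0.619724·26.75 = 8.319881
ŷ(29) = 8.319881 + 0.619724·29 = 26.291879
residual = y − ŷ = 24.27 − 26.291879 = -2.021879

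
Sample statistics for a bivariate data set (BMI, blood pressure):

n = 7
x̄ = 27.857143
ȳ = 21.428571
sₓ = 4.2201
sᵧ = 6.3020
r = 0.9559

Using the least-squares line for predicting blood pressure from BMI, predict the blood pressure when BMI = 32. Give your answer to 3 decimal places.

27.342

b = r · sᵧ/sₓ = 0.9559 · 6.302/4.2201 = 1.427474
a = ȳ − b·x̄ = 21.428571 − 1.427474·27.857143 = -18.336768
ŷ(32) = a + b·32 = -18.336768 + 1.427474·32 = 27.342390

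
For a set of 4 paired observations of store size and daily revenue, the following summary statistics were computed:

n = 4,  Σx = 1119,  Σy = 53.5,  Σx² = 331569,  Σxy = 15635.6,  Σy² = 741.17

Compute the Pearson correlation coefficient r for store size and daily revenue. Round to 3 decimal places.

Sxx = Σx² − (Σx)²/n = 331569 − 313040.25 = 18528.75
Sxy = Σxy − (Σx)(Σy)/n = 15635.6 − 14966.625 = 668.975
Syy = Σy² − (Σy)²/n = 741.17 − 715.5625 = 25.6075
r = Sxy/√(Sxx·Syy) = 668.975/√(474474.965625) = 668.975/688.821432 = 0.971188

0.971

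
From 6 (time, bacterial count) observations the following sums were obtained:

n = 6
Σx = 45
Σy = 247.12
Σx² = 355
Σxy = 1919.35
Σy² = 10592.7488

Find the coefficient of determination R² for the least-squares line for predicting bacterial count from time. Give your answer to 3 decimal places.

Sxx = Σx² − (Σx)²/n = 355 − 337.5 = 17.5
Sxy = Σxy − (Σx)(Σy)/n = 1919.35 − 1853.4 = 65.95
Syy = Σy² − (Σy)²/n = 10592.7488 − 10178.049067 = 414.699733
R² = Sxy²/(Sxx·Syy) = (65.95)²/(17.5·414.699733) = 0.599319

0.599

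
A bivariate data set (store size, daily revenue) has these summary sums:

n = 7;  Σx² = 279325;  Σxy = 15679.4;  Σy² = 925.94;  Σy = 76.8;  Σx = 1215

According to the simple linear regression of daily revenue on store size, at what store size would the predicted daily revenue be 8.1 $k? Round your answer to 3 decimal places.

89.919

Sxx = Σx² − (Σx)²/n = 279325 − 210889.285714 = 68435.714286
Sxy = Σxy − (Σx)(Σy)/n = 15679.4 − 13330.285714 = 2349.114286
b = Sxy/Sxx = 2349.114286/68435.714286 = 0.034326
a = ȳ − b·x̄ = 10.971429 − 0.034326·173.571429 = 5.013441
Set a + b·x = 8.1: x = (8.1 − 5.013441) / 0.034326 = 89.919362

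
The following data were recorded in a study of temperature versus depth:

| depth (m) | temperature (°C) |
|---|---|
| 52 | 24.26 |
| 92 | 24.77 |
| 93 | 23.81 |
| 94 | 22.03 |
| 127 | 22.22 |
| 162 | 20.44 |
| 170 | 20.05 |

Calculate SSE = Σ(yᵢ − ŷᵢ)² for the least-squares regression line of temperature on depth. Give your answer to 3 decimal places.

4.379

n = 7, Σx = 790, Σy = 157.58, Σxy = 17367.23, Σx² = 99926, Σy² = 3567.862
Sxx = Σx² − (Σx)²/n = 99926 − 89157.142857 = 10768.857143
Sxy = Σxy − (Σx)(Σy)/n = 17367.23 − 17784.028571 = -416.798571
Syy = Σy² − (Σy)²/n = 3567.862 − 3547.350914 = 20.511086
b = Sxy/Sxx = -416.798571/10768.857143 = -0.038704
SSE = Syy − b·Sxy = 20.511086 − (-0.038704)·(-416.798571) = 4.379286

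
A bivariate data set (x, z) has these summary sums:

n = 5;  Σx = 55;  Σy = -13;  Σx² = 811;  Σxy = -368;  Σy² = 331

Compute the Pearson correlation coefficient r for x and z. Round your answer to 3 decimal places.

-0.909

Sxx = Σx² − (Σx)²/n = 811 − 605 = 206
Sxy = Σxy − (Σx)(Σy)/n = -368 − (-143) = -225
Syy = Σy² − (Σy)²/n = 331 − 33.8 = 297.2
r = Sxy/√(Sxx·Syy) = -225/√(61223.2) = -225/247.433223 = -0.909336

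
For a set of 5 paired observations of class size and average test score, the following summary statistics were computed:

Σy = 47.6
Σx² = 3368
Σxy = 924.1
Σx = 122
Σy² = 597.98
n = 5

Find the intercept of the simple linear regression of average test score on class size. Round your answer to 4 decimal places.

Sxx = Σx² − (Σx)²/n = 3368 − 2976.8 = 391.2
Sxy = Σxy − (Σx)(Σy)/n = 924.1 − 1161.44 = -237.34
b = Sxy/Sxx = -237.34/391.2 = -0.606697
a = ȳ − b·x̄ = 9.52 − (-0.606697)·24.4 = 24.323415

24.3234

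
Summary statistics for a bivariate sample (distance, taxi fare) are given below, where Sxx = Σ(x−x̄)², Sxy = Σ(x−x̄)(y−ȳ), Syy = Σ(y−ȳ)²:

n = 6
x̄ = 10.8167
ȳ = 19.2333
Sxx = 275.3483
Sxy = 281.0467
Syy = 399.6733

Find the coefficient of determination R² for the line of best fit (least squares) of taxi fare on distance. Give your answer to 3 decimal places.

0.718

R² = Sxy²/(Sxx·Syy) = (281.0467)²/(275.3483·399.6733) = 0.717744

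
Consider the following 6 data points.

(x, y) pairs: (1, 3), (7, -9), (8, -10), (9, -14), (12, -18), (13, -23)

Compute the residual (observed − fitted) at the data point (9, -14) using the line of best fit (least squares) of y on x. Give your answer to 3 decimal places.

n = 6, Σx = 50, Σy = -71, Σxy = -781, Σx² = 508
Sxx = Σx² − (Σx)²/n = 508 − 416.666667 = 91.333333
Sxy = Σxy − (Σx)(Σy)/n = -781 − (-591.666667) = -189.333333
b = Sxy/Sxx = -189.333333/91.333333 = -2.072993
a = ȳ − b·x̄ = -11.833333 − (-2.072993)·8.333333 = 5.441606
ŷ(9) = 5.441606 + (-2.072993)·9 = -13.215328
residual = y − ŷ = -14 − (-13.215328) = -0.784672

-0.785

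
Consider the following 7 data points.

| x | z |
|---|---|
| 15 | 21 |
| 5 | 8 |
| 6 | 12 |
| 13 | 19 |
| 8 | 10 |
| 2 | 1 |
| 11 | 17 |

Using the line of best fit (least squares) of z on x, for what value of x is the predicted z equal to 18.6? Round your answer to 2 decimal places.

n = 7, Σx = 60, Σy = 88, Σxy = 943, Σx² = 644
Sxx = Σx² − (Σx)²/n = 644 − 514.285714 = 129.714286
Sxy = Σxy − (Σx)(Σy)/n = 943 − 754.285714 = 188.714286
b = Sxy/Sxx = 188.714286/129.714286 = 1.454846
a = ȳ − b·x̄ = 12.571429 − 1.454846·8.571429 = 0.101322
Set a + b·x = 18.6: x = (18.6 − 0.101322) / 1.454846 = 12.715216

12.72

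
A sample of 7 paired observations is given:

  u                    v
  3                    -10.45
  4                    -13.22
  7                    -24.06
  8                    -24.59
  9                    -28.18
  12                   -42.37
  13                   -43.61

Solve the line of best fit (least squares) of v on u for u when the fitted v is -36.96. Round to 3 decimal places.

11.026

n = 7, Σx = 56, Σy = -186.48, Σxy = -1778.36, Σx² = 532
Sxx = Σx² − (Σx)²/n = 532 − 448 = 84
Sxy = Σxy − (Σx)(Σy)/n = -1778.36 − (-1491.84) = -286.52
b = Sxy/Sxx = -286.52/84 = -3.410952
a = ȳ − b·x̄ = -26.64 − (-3.410952)·8 = 0.647619
Set a + b·x = -36.96: x = (-36.96 − 0.647619) / (-3.410952) = 11.025548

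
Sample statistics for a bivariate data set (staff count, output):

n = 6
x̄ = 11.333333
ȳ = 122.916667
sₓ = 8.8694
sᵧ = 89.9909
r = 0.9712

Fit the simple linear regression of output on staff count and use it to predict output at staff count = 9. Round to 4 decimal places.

b = r · sᵧ/sₓ = 0.9712 · 89.9909/8.8694 = 9.854011
a = ȳ − b·x̄ = 122.916667 − 9.854011·11.333333 = 11.237883
ŷ(9) = a + b·9 = 11.237883 + 9.854011·9 = 99.923979

99.9240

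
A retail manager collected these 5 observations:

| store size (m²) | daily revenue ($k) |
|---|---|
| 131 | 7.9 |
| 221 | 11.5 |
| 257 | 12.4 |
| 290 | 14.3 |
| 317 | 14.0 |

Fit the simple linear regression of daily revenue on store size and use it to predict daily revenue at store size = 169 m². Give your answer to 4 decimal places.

9.4227

n = 5, Σx = 1216, Σy = 60.1, Σxy = 15348.2, Σx² = 316640
Sxx = Σx² − (Σx)²/n = 316640 − 295731.2 = 20908.8
Sxy = Σxy − (Σx)(Σy)/n = 15348.2 − 14616.32 = 731.88
b = Sxy/Sxx = 731.88/20908.8 = 0.035003
a = ȳ − b·x̄ = 12.02 − 0.035003·243.2 = 3.507163
ŷ(169) = a + b·169 = 3.507163 + 0.035003·169 = 9.422744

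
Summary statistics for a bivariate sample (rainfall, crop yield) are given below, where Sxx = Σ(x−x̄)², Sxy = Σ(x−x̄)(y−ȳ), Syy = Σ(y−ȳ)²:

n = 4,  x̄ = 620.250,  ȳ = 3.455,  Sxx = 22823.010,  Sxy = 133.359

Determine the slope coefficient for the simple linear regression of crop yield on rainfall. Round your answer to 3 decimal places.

b = Sxy/Sxx = 133.359/22823.01 = 0.005843

0.006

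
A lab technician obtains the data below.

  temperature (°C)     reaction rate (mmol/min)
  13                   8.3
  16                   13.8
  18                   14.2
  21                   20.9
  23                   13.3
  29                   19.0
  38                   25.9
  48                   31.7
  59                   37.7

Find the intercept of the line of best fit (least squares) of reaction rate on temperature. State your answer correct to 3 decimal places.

n = 9, Σx = 265, Σy = 184.8, Σxy = 6610.2, Σx² = 9789
Sxx = Σx² − (Σx)²/n = 9789 − 7802.777778 = 1986.222222
Sxy = Σxy − (Σx)(Σy)/n = 6610.2 − 5441.333333 = 1168.866667
b = Sxy/Sxx = 1168.866667/1986.222222 = 0.588487
a = ȳ − b·x̄ = 20.533333 − 0.588487·29.444444 = 3.205650

3.206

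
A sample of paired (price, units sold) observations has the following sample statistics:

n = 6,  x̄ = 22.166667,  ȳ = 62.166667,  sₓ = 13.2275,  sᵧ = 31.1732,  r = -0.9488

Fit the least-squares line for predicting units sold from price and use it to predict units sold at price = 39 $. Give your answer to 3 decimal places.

b = r · sᵧ/sₓ = -0.9488 · 31.1732/13.2275 = -2.236033
a = ȳ − b·x̄ = 62.166667 − (-2.236033)·22.166667 = 111.732075
ŷ(39) = a + b·39 = 111.732075 + (-2.236033)·39 = 24.526772

24.527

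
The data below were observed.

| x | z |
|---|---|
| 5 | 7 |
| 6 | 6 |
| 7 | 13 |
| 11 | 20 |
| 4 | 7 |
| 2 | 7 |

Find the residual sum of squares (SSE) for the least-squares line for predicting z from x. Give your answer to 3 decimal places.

35.075

n = 6, Σx = 35, Σy = 60, Σxy = 424, Σx² = 251, Σy² = 752
Sxx = Σx² − (Σx)²/n = 251 − 204.166667 = 46.833333
Sxy = Σxy − (Σx)(Σy)/n = 424 − 350 = 74
Syy = Σy² − (Σy)²/n = 752 − 600 = 152
b = Sxy/Sxx = 74/46.833333 = 1.580071
SSE = Syy − b·Sxy = 152 − 1.580071·74 = 35.074733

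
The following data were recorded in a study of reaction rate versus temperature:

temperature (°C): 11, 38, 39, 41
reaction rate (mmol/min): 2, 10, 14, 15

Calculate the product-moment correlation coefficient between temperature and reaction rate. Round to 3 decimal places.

0.955

n = 4, Σx = 129, Σy = 41, Σxy = 1563, Σx² = 4767, Σy² = 525
Sxx = Σx² − (Σx)²/n = 4767 − 4160.25 = 606.75
Sxy = Σxy − (Σx)(Σy)/n = 1563 − 1322.25 = 240.75
Syy = Σy² − (Σy)²/n = 525 − 420.25 = 104.75
r = Sxy/√(Sxx·Syy) = 240.75/√(63557.0625) = 240.75/252.105261 = 0.954958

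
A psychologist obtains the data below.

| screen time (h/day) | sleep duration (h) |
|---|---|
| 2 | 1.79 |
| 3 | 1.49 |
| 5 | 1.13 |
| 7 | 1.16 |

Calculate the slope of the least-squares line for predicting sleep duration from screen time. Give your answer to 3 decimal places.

n = 4, Σx = 17, Σy = 5.57, Σxy = 21.82, Σx² = 87
Sxx = Σx² − (Σx)²/n = 87 − 72.25 = 14.75
Sxy = Σxy − (Σx)(Σy)/n = 21.82 − 23.6725 = -1.8525
b = Sxy/Sxx = -1.8525/14.75 = -0.125593

-0.126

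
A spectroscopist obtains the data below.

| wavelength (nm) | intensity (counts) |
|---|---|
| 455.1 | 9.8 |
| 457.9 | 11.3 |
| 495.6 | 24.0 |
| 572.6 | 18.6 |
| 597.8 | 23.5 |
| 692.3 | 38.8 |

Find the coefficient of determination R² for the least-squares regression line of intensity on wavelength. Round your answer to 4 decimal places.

n = 6, Σx = 3271.3, Σy = 126, Σxy = 73088.55, Σx² = 1826922.67, Σy² = 3203.38
Sxx = Σx² − (Σx)²/n = 1826922.67 − 1783567.281667 = 43355.388333
Sxy = Σxy − (Σx)(Σy)/n = 73088.55 − 68697.3 = 4391.25
Syy = Σy² − (Σy)²/n = 3203.38 − 2646 = 557.38
R² = Sxy²/(Sxx·Syy) = (4391.25)²/(43355.388333·557.38) = 0.797961

0.7980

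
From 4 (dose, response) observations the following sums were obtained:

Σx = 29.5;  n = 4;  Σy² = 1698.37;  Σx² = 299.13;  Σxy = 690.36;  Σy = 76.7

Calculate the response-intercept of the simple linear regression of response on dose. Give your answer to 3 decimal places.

Sxx = Σx² − (Σx)²/n = 299.13 − 217.5625 = 81.5675
Sxy = Σxy − (Σx)(Σy)/n = 690.36 − 565.6625 = 124.6975
b = Sxy/Sxx = 124.6975/81.5675 = 1.528765
a = ȳ − b·x̄ = 19.175 − 1.528765·7.375 = 7.900362

7.900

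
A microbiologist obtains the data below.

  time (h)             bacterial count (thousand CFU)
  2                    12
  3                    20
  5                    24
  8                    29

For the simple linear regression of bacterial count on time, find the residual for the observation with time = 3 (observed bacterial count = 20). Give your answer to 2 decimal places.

n = 4, Σx = 18, Σy = 85, Σxy = 436, Σx² = 102
Sxx = Σx² − (Σx)²/n = 102 − 81 = 21
Sxy = Σxy − (Σx)(Σy)/n = 436 − 382.5 = 53.5
b = Sxy/Sxx = 53.5/21 = 2.547619
a = ȳ − b·x̄ = 21.25 − 2.547619·4.5 = 9.785714
ŷ(3) = 9.785714 + 2.547619·3 = 17.428571
residual = y − ŷ = 20 − 17.428571 = 2.571429

2.57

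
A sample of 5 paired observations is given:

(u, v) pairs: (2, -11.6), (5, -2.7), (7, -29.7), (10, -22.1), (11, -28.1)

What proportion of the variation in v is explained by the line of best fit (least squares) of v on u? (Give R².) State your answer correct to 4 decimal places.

0.4669

n = 5, Σx = 35, Σy = -94.2, Σxy = -774.7, Σx² = 299, Σy² = 2301.96
Sxx = Σx² − (Σx)²/n = 299 − 245 = 54
Sxy = Σxy − (Σx)(Σy)/n = -774.7 − (-659.4) = -115.3
Syy = Σy² − (Σy)²/n = 2301.96 − 1774.728 = 527.232
R² = Sxy²/(Sxx·Syy) = (-115.3)²/(54·527.232) = 0.466942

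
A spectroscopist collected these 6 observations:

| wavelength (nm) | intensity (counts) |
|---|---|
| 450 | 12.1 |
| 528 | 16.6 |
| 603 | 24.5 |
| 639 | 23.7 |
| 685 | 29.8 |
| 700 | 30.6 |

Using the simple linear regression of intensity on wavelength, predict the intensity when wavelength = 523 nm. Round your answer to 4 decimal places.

n = 6, Σx = 3605, Σy = 137.3, Σxy = 85960.6, Σx² = 2212439
Sxx = Σx² − (Σx)²/n = 2212439 − 2166004.166667 = 46434.833333
Sxy = Σxy − (Σx)(Σy)/n = 85960.6 − 82494.416667 = 3466.183333
b = Sxy/Sxx = 3466.183333/46434.833333 = 0.074646
a = ȳ − b·x̄ = 22.883333 − 0.074646·600.833333 = -21.966585
ŷ(523) = a + b·523 = -21.966585 + 0.074646·523 = 17.073372

17.0734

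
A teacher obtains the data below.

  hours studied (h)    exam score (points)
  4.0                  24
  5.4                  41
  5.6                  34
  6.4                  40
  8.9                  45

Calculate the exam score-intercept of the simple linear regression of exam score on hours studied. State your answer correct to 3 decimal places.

13.964

n = 5, Σx = 30.3, Σy = 184, Σxy = 1164.3, Σx² = 196.69
Sxx = Σx² − (Σx)²/n = 196.69 − 183.618 = 13.072
Sxy = Σxy − (Σx)(Σy)/n = 1164.3 − 1115.04 = 49.26
b = Sxy/Sxx = 49.26/13.072 = 3.768360
a = ȳ − b·x̄ = 36.8 − 3.768360·6.06 = 13.963739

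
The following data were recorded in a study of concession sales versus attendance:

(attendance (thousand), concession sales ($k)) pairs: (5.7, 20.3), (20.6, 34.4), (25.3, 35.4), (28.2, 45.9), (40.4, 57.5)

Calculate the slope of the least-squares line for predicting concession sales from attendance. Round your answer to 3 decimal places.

1.080

n = 5, Σx = 120.2, Σy = 193.5, Σxy = 5337.35, Σx² = 3524.34
Sxx = Σx² − (Σx)²/n = 3524.34 − 2889.608 = 634.732
Sxy = Σxy − (Σx)(Σy)/n = 5337.35 − 4651.74 = 685.61
b = Sxy/Sxx = 685.61/634.732 = 1.080157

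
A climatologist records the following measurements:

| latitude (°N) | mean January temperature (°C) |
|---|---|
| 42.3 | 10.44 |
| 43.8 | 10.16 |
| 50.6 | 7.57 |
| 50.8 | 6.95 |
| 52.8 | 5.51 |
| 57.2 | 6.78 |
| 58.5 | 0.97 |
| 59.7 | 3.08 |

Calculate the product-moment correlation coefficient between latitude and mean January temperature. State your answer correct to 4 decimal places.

n = 8, Σx = 415.7, Σy = 51.46, Σxy = 2542.087, Σx² = 21894.75, Σy² = 404.5824
Sxx = Σx² − (Σx)²/n = 21894.75 − 21600.81125 = 293.93875
Sxy = Σxy − (Σx)(Σy)/n = 2542.087 − 2673.99025 = -131.90325
Syy = Σy² − (Σy)²/n = 404.5824 − 331.01645 = 73.56595
r = Sxy/√(Sxx·Syy) = -131.90325/√(21623.883386) = -131.90325/147.050615 = -0.896992

-0.8970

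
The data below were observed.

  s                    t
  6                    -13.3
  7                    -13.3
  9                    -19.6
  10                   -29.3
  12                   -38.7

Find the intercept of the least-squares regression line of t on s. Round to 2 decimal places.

16.43

n = 5, Σx = 44, Σy = -114.2, Σxy = -1106.7, Σx² = 410
Sxx = Σx² − (Σx)²/n = 410 − 387.2 = 22.8
Sxy = Σxy − (Σx)(Σy)/n = -1106.7 − (-1004.96) = -101.74
b = Sxy/Sxx = -101.74/22.8 = -4.462281
a = ȳ − b·x̄ = -22.84 − (-4.462281)·8.8 = 16.428070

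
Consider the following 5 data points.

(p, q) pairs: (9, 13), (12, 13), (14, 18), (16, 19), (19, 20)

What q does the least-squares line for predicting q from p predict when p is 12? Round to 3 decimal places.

14.979

n = 5, Σx = 70, Σy = 83, Σxy = 1209, Σx² = 1038
Sxx = Σx² − (Σx)²/n = 1038 − 980 = 58
Sxy = Σxy − (Σx)(Σy)/n = 1209 − 1162 = 47
b = Sxy/Sxx = 47/58 = 0.810345
a = ȳ − b·x̄ = 16.6 − 0.810345·14 = 5.255172
ŷ(12) = a + b·12 = 5.255172 + 0.810345·12 = 14.979310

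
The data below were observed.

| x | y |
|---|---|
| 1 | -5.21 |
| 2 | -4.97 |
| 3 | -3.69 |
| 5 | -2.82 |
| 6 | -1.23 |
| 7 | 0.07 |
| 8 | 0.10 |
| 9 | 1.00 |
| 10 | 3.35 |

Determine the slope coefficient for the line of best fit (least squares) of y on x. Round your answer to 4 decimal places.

0.9003

n = 9, Σx = 51, Σy = -13.4, Σxy = -3.91, Σx² = 369
Sxx = Σx² − (Σx)²/n = 369 − 289 = 80
Sxy = Σxy − (Σx)(Σy)/n = -3.91 − (-75.933333) = 72.023333
b = Sxy/Sxx = 72.023333/80 = 0.900292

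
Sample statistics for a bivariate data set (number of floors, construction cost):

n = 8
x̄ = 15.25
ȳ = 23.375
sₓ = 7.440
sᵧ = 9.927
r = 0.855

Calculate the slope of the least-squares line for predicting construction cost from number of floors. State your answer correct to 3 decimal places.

1.141

b = r · sᵧ/sₓ = 0.855 · 9.927/7.44 = 1.140804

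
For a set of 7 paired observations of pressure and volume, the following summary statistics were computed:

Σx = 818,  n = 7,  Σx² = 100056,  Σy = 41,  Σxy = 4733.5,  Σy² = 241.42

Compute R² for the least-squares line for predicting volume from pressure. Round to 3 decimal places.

0.582

Sxx = Σx² − (Σx)²/n = 100056 − 95589.142857 = 4466.857143
Sxy = Σxy − (Σx)(Σy)/n = 4733.5 − 4791.142857 = -57.642857
Syy = Σy² − (Σy)²/n = 241.42 − 240.142857 = 1.277143
R² = Sxy²/(Sxx·Syy) = (-57.642857)²/(4466.857143·1.277143) = 0.582438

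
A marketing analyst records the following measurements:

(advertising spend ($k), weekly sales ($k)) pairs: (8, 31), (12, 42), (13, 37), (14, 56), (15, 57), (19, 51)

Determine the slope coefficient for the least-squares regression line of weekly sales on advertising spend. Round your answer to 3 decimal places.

2.168

n = 6, Σx = 81, Σy = 274, Σxy = 3841, Σx² = 1159
Sxx = Σx² − (Σx)²/n = 1159 − 1093.5 = 65.5
Sxy = Σxy − (Σx)(Σy)/n = 3841 − 3699 = 142
b = Sxy/Sxx = 142/65.5 = 2.167939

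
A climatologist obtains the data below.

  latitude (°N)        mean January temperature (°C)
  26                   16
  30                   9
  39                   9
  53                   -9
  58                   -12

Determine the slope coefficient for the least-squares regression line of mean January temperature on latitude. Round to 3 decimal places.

n = 5, Σx = 206, Σy = 13, Σxy = -136, Σx² = 9270
Sxx = Σx² − (Σx)²/n = 9270 − 8487.2 = 782.8
Sxy = Σxy − (Σx)(Σy)/n = -136 − 535.6 = -671.6
b = Sxy/Sxx = -671.6/782.8 = -0.857946

-0.858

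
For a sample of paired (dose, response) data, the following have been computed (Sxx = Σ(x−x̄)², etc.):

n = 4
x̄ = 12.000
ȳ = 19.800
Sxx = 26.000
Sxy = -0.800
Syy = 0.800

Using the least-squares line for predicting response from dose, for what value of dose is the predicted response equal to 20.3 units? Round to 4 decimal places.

-4.2500

b = Sxy/Sxx = -0.8/26 = -0.030769
a = ȳ − b·x̄ = 19.8 − (-0.030769)·12 = 20.169231
Set a + b·x = 20.3: x = (20.3 − 20.169231) / (-0.030769) = -4.25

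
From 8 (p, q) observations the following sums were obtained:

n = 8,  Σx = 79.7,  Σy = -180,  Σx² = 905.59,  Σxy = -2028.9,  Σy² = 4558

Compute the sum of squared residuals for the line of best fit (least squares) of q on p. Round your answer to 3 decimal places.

Sxx = Σx² − (Σx)²/n = 905.59 − 794.01125 = 111.57875
Sxy = Σxy − (Σx)(Σy)/n = -2028.9 − (-1793.25) = -235.65
Syy = Σy² − (Σy)²/n = 4558 − 4050 = 508
b = Sxy/Sxx = -235.65/111.57875 = -2.111961
SSE = Syy − b·Sxy = 508 − (-2.111961)·(-235.65) = 10.316324

10.316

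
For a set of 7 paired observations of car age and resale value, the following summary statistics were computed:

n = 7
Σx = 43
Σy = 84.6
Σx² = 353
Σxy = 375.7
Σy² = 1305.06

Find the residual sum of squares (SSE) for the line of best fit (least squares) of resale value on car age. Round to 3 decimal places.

Sxx = Σx² − (Σx)²/n = 353 − 264.142857 = 88.857143
Sxy = Σxy − (Σx)(Σy)/n = 375.7 − 519.685714 = -143.985714
Syy = Σy² − (Σy)²/n = 1305.06 − 1022.451429 = 282.608571
b = Sxy/Sxx = -143.985714/88.857143 = -1.620418
SSE = Syy − b·Sxy = 282.608571 − (-1.620418)·(-143.985714) = 49.291527

49.292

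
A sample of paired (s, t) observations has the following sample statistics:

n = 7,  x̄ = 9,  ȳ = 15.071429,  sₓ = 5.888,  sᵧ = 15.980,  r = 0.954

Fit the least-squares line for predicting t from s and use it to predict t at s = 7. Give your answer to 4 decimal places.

9.8931

b = r · sᵧ/sₓ = 0.954 · 15.98/5.888 = 2.589151
a = ȳ − b·x̄ = 15.071429 − 2.589151·9 = -8.230928
ŷ(7) = a + b·7 = -8.230928 + 2.589151·7 = 9.893127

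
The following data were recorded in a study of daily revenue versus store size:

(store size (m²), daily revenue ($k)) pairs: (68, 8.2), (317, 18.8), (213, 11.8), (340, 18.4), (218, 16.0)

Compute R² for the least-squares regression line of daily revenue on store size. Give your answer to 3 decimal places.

0.892

n = 5, Σx = 1156, Σy = 73.2, Σxy = 18774.6, Σx² = 313606, Σy² = 1154.48
Sxx = Σx² − (Σx)²/n = 313606 − 267267.2 = 46338.8
Sxy = Σxy − (Σx)(Σy)/n = 18774.6 − 16923.84 = 1850.76
Syy = Σy² − (Σy)²/n = 1154.48 − 1071.648 = 82.832
R² = Sxy²/(Sxx·Syy) = (1850.76)²/(46338.8·82.832) = 0.892395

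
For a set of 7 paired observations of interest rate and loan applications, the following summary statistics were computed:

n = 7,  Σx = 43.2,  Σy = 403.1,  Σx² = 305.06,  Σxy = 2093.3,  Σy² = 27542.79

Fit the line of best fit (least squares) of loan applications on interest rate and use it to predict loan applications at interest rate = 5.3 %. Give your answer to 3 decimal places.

66.523

Sxx = Σx² − (Σx)²/n = 305.06 − 266.605714 = 38.454286
Sxy = Σxy − (Σx)(Σy)/n = 2093.3 − 2487.702857 = -394.402857
b = Sxy/Sxx = -394.402857/38.454286 = -10.256408
a = ȳ − b·x̄ = 57.585714 − (-10.256408)·6.171429 = 120.882406
ŷ(5.3) = a + b·5.3 = 120.882406 + (-10.256408)·5.3 = 66.523442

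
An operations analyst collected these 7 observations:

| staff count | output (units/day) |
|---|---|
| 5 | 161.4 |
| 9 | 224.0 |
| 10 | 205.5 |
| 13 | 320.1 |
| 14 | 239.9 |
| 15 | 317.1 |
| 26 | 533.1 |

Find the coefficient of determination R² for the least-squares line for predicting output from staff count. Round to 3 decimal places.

n = 7, Σx = 92, Σy = 2001.1, Σxy = 31015, Σx² = 1472, Σy² = 663220.25
Sxx = Σx² − (Σx)²/n = 1472 − 1209.142857 = 262.857143
Sxy = Σxy − (Σx)(Σy)/n = 31015 − 26300.171429 = 4714.828571
Syy = Σy² − (Σy)²/n = 663220.25 − 572057.315714 = 91162.934286
R² = Sxy²/(Sxx·Syy) = (4714.828571)²/(262.857143·91162.934286) = 0.927670

0.928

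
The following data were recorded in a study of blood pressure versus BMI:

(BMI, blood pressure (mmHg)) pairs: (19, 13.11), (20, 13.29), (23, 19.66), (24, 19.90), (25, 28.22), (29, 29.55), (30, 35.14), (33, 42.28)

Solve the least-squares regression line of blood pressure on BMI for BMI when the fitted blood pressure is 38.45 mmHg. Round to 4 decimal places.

31.7897

n = 8, Σx = 203, Σy = 201.15, Σxy = 5456.56, Σx² = 5321
Sxx = Σx² − (Σx)²/n = 5321 − 5151.125 = 169.875
Sxy = Σxy − (Σx)(Σy)/n = 5456.56 − 5104.18125 = 352.37875
b = Sxy/Sxx = 352.37875/169.875 = 2.074341
a = ȳ − b·x̄ = 25.14375 − 2.074341·25.375 = -27.492664
Set a + b·x = 38.45: x = (38.45 − (-27.492664)) / 2.074341 = 31.789687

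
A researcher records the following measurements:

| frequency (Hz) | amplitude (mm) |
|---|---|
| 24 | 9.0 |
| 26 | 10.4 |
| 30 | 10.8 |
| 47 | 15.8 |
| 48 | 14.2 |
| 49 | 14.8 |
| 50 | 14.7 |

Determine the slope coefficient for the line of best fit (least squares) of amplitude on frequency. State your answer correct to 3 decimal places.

0.218

n = 7, Σx = 274, Σy = 89.7, Σxy = 3694.8, Σx² = 11566
Sxx = Σx² − (Σx)²/n = 11566 − 10725.142857 = 840.857143
Sxy = Σxy − (Σx)(Σy)/n = 3694.8 − 3511.114286 = 183.685714
b = Sxy/Sxx = 183.685714/840.857143 = 0.218451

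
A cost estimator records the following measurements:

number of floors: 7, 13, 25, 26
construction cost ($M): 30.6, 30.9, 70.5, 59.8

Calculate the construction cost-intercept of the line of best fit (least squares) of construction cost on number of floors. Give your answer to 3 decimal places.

n = 4, Σx = 71, Σy = 191.8, Σxy = 3933.2, Σx² = 1519
Sxx = Σx² − (Σx)²/n = 1519 − 1260.25 = 258.75
Sxy = Σxy − (Σx)(Σy)/n = 3933.2 − 3404.45 = 528.75
b = Sxy/Sxx = 528.75/258.75 = 2.043478
a = ȳ − b·x̄ = 47.95 − 2.043478·17.75 = 11.678261

11.678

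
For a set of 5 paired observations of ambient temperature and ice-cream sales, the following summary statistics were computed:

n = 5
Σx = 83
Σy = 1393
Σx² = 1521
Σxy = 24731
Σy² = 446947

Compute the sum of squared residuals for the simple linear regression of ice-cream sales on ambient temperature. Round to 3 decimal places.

Sxx = Σx² − (Σx)²/n = 1521 − 1377.8 = 143.2
Sxy = Σxy − (Σx)(Σy)/n = 24731 − 23123.8 = 1607.2
Syy = Σy² − (Σy)²/n = 446947 − 388089.8 = 58857.2
b = Sxy/Sxx = 1607.2/143.2 = 11.223464
SSE = Syy − b·Sxy = 58857.2 − 11.223464·1607.2 = 40818.849162

40818.849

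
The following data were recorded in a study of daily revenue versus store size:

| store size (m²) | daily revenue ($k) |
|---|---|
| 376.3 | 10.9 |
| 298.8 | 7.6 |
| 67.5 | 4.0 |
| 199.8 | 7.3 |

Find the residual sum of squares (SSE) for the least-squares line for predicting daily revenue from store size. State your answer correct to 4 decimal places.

1.9701

n = 4, Σx = 942.4, Σy = 29.8, Σxy = 8101.09, Σx² = 275359.42, Σy² = 245.86
Sxx = Σx² − (Σx)²/n = 275359.42 − 222029.44 = 53329.98
Sxy = Σxy − (Σx)(Σy)/n = 8101.09 − 7020.88 = 1080.21
Syy = Σy² − (Σy)²/n = 245.86 − 222.01 = 23.85
b = Sxy/Sxx = 1080.21/53329.98 = 0.020255
SSE = Syy − b·Sxy = 23.85 − 0.020255·1080.21 = 1.970118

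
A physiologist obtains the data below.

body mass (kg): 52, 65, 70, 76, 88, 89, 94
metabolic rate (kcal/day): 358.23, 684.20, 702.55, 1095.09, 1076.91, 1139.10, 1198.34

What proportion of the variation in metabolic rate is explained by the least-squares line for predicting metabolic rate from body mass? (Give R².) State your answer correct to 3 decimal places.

0.907

n = 7, Σx = 534, Σy = 6254.42, Σxy = 504298.24, Σx² = 42106, Σy² = 6182559.6972
Sxx = Σx² − (Σx)²/n = 42106 − 40736.571429 = 1369.428571
Sxy = Σxy − (Σx)(Σy)/n = 504298.24 − 477122.897143 = 27175.342857
Syy = Σy² − (Σy)²/n = 6182559.6972 − 5588252.790914 = 594306.906286
R² = Sxy²/(Sxx·Syy) = (27175.342857)²/(1369.428571·594306.906286) = 0.907402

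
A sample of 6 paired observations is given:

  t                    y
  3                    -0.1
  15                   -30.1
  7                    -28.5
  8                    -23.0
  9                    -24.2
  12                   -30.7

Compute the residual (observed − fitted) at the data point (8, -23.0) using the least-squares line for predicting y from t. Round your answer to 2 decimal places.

-2.47

n = 6, Σx = 54, Σy = -136.6, Σxy = -1421.5, Σx² = 572
Sxx = Σx² − (Σx)²/n = 572 − 486 = 86
Sxy = Σxy − (Σx)(Σy)/n = -1421.5 − (-1229.4) = -192.1
b = Sxy/Sxx = -192.1/86 = -2.233721
a = ȳ − b·x̄ = -22.766667 − (-2.233721)·9 = -2.663178
ŷ(8) = -2.663178 + (-2.233721)·8 = -20.532946
residual = y − ŷ = -23.0 − (-20.532946) = -2.467054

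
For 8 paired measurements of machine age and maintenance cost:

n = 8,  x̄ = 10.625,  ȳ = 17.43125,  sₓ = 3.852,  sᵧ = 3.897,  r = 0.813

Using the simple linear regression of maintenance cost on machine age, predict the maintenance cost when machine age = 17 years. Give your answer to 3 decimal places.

22.675

b = r · sᵧ/sₓ = 0.813 · 3.897/3.852 = 0.822498
a = ȳ − b·x̄ = 17.43125 − 0.822498·10.625 = 8.692212
ŷ(17) = a + b·17 = 8.692212 + 0.822498·17 = 22.674673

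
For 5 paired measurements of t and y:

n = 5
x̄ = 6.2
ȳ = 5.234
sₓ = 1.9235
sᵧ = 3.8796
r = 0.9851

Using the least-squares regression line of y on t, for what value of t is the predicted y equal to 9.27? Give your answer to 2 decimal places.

8.23

b = r · sᵧ/sₓ = 0.9851 · 3.8796/1.9235 = 1.986896
a = ȳ − b·x̄ = 5.234 − 1.986896·6.2 = -7.084754
Set a + b·x = 9.27: x = (9.27 − (-7.084754)) / 1.986896 = 8.231309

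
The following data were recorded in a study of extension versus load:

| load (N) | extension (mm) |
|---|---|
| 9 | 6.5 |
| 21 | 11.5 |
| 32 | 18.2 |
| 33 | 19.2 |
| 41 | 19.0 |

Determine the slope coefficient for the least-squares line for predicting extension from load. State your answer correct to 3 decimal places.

0.440

n = 5, Σx = 136, Σy = 74.4, Σxy = 2295, Σx² = 4316
Sxx = Σx² − (Σx)²/n = 4316 − 3699.2 = 616.8
Sxy = Σxy − (Σx)(Σy)/n = 2295 − 2023.68 = 271.32
b = Sxy/Sxx = 271.32/616.8 = 0.439883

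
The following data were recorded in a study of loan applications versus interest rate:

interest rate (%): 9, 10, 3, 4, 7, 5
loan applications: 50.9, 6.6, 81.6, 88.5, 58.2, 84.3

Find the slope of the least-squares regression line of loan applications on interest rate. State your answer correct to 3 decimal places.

-9.970

n = 6, Σx = 38, Σy = 370.1, Σxy = 1951.8, Σx² = 280
Sxx = Σx² − (Σx)²/n = 280 − 240.666667 = 39.333333
Sxy = Σxy − (Σx)(Σy)/n = 1951.8 − 2343.966667 = -392.166667
b = Sxy/Sxx = -392.166667/39.333333 = -9.970339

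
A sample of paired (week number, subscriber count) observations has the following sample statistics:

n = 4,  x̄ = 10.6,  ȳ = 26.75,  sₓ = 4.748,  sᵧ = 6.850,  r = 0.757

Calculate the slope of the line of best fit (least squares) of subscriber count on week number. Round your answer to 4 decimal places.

1.0921

b = r · sᵧ/sₓ = 0.757 · 6.85/4.748 = 1.092134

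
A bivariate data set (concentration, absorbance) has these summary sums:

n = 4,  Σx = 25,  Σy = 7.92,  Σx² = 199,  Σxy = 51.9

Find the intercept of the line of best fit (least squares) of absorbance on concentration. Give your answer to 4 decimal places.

Sxx = Σx² − (Σx)²/n = 199 − 156.25 = 42.75
Sxy = Σxy − (Σx)(Σy)/n = 51.9 − 49.5 = 2.4
b = Sxy/Sxx = 2.4/42.75 = 0.056140
a = ȳ − b·x̄ = 1.98 − 0.056140·6.25 = 1.629123

1.6291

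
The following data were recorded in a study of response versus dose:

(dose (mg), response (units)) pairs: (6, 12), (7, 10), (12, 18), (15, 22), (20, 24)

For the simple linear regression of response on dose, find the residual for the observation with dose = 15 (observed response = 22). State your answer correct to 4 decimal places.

n = 5, Σx = 60, Σy = 86, Σxy = 1168, Σx² = 854
Sxx = Σx² − (Σx)²/n = 854 − 720 = 134
Sxy = Σxy − (Σx)(Σy)/n = 1168 − 1032 = 136
b = Sxy/Sxx = 136/134 = 1.014925
a = ȳ − b·x̄ = 17.2 − 1.014925·12 = 5.020896
ŷ(15) = 5.020896 + 1.014925·15 = 20.244776
residual = y − ŷ = 22 − 20.244776 = 1.755224

1.7552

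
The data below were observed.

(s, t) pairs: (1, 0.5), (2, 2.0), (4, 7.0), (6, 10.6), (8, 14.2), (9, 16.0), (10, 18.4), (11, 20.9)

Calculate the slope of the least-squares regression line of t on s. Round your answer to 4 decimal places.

2.0066

n = 8, Σx = 51, Σy = 89.6, Σxy = 767.6, Σx² = 423
Sxx = Σx² − (Σx)²/n = 423 − 325.125 = 97.875
Sxy = Σxy − (Σx)(Σy)/n = 767.6 − 571.2 = 196.4
b = Sxy/Sxx = 196.4/97.875 = 2.006641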